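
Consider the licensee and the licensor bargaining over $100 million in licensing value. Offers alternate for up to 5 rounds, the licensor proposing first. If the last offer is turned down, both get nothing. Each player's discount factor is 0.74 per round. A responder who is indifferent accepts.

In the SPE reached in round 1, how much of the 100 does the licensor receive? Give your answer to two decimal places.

70.22

Work backward from the last round.
Round 5 (the licensor proposes): the licensee will accept anything ≥ 0, so the licensor offers 0 and keeps 100.
Round 4 (the licensee proposes): the licensor can get 100 next round, worth 0.74 × 100 = 74 now, so the licensee offers 74, keeping 26.
Round 3 (the licensor proposes): the licensee can get 26 next round, worth 0.74 × 26 = 19.24 now. The licensor offers 19.24 and keeps 100 − 19.24 = 80.76.
Round 2 (the licensee proposes): the licensor can get 80.76 next round, worth 0.74 × 80.76 = 59.7624 now; the licensee offers that and keeps 40.2376.
Round 1 (the licensor proposes): the licensee can get 40.2376 next round, worth 0.74 × 40.2376 = 29.775824 now; the licensor offers that and keeps 70.224176.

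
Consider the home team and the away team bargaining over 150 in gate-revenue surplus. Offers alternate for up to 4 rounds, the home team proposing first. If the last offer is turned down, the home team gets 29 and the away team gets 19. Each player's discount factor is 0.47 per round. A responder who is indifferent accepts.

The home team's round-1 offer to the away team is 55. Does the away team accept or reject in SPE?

Round 4 (the away team proposes): the home team gets 29 if talks fail, so the away team offers 29 and keeps 121.
Round 3 (the home team proposes): the away team can get 121 next round, worth 0.47 × 121 = 56.87 now, so the home team offers 56.87, keeping 93.13.
Round 2 (the away team proposes): the home team can get 93.13 next round, worth 0.47 × 93.13 = 43.7711 now. The away team offers 43.7711 and keeps 150 − 43.7711 = 106.2289.
So by rejecting in round 1, the away team gets 106.2289 next round, worth 0.47 × 106.2289 = 49.927583 now.
Offer 55 ≥ 49.927583, so the away team accepts.

Accept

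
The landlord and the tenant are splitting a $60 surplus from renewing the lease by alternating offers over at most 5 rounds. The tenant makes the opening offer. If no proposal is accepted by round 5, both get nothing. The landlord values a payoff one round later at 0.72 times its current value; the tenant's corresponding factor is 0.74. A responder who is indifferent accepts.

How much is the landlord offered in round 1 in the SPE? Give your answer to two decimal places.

17.22

Solve by backward induction from round 5.
Round 5 (the tenant proposes): rejection yields 0 for the landlord; the tenant offers 0 and keeps 60.
Round 4 (the landlord proposes): the tenant can get 60 next round, worth 0.74 × 60 = 44.4 now; the landlord offers that and keeps 15.6.
Round 3 (the tenant proposes): the landlord can get 15.6 next round, worth 0.72 × 15.6 = 11.232 now, so the tenant offers 11.232, keeping 48.768.
Round 2 (the landlord proposes): the tenant can get 48.768 next round, worth 0.74 × 48.768 = 36.08832 now, so the landlord offers 36.08832, keeping 23.91168.
Round 1 (the tenant proposes): the landlord can get 23.91168 next round, worth 0.72 × 23.91168 = 17.2164096 now, so the tenant offers 17.2164096, keeping 42.7835904.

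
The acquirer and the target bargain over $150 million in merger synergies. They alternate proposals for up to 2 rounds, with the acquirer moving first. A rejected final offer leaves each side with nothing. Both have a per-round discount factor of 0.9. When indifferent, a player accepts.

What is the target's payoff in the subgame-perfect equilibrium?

135

Round 2 (the target proposes): the acquirer will accept anything ≥ 0, so the target offers 0 and keeps 150.
Round 1 (the acquirer proposes): the target can get 150 next round, worth 0.9 × 150 = 135 now. The acquirer offers 135 and keeps 150 − 135 = 15.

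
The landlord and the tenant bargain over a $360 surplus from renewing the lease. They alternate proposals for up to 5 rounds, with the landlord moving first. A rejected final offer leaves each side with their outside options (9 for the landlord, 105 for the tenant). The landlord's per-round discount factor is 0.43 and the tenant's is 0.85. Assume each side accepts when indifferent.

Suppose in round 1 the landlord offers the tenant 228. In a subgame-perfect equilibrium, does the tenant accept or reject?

Round 5 (the landlord proposes): the tenant gets 105 if talks fail, so the landlord offers 105 and keeps 255.
Round 4 (the tenant proposes): the landlord can get 255 next round, worth 0.43 × 255 = 109.65 now, so the tenant offers 109.65, keeping 250.35.
Round 3 (the landlord proposes): the tenant can get 250.35 next round, worth 0.85 × 250.35 = 212.7975 now. The landlord offers 212.7975 and keeps 360 − 212.7975 = 147.2025.
Round 2 (the tenant proposes): the landlord can get 147.2025 next round, worth 0.43 × 147.2025 = 63.297075 now. The tenant offers 63.297075 and keeps 360 − 63.297075 = 296.702925.
So by rejecting in round 1, the tenant gets 296.702925 next round, worth 0.85 × 296.702925 = 252.19748625 now.
Offer 228 < 252.19748625, so the tenant rejects.

Reject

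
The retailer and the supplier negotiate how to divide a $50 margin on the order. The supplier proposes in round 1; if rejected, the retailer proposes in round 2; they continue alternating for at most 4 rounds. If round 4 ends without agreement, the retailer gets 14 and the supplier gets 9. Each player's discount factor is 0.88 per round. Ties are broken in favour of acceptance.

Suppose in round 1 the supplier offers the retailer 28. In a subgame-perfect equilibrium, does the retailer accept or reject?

Reject

Round 4 (the retailer proposes): the supplier gets 9 if talks fail, so the retailer offers 9 and keeps 41.
Round 3 (the supplier proposes): the retailer can get 41 next round, worth 0.88 × 41 = 36.08 now; the supplier offers that and keeps 13.92.
Round 2 (the retailer proposes): the supplier can get 13.92 next round, worth 0.88 × 13.92 = 12.2496 now; the retailer offers that and keeps 37.7504.
So by rejecting in round 1, the retailer gets 37.7504 next round, worth 0.88 × 37.7504 = 33.220352 now.
Offer 28 < 33.220352, so the retailer rejects.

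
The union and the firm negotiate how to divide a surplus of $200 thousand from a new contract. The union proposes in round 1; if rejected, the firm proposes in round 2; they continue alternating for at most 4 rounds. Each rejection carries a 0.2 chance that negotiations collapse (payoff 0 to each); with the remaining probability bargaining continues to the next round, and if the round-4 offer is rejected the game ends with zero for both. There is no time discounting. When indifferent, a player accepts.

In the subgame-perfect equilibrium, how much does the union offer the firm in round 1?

By backward induction:
Round 4 (the firm proposes): the union will accept anything ≥ 0, so the firm offers 0 and keeps 200.
Round 3 (the union proposes): rejecting gives the firm an expected 0.8 × 200 = 160. The union offers 160 and keeps 200 − 160 = 40.
Round 2 (the firm proposes): rejecting gives the union an expected 0.8 × 40 = 32, so the firm offers 32, keeping 168.
Round 1 (the union proposes): rejecting gives the firm an expected 0.8 × 168 = 134.4; the union offers that and keeps 65.6.

134.4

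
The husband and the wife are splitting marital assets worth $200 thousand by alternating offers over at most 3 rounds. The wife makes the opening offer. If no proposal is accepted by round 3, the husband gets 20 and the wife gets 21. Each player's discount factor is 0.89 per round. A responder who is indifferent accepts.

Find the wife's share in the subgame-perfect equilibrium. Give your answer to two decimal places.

Work backward from the last round.
Round 3 (the wife proposes): the husband gets 20 if talks fail, so the wife offers 20 and keeps 180.
Round 2 (the husband proposes): the wife can get 180 next round, worth 0.89 × 180 = 160.2 now, so the husband offers 160.2, keeping 39.8.
Round 1 (the wife proposes): the husband can get 39.8 next round, worth 0.89 × 39.8 = 35.422 now. The wife offers 35.422 and keeps 200 − 35.422 = 164.578.

164.58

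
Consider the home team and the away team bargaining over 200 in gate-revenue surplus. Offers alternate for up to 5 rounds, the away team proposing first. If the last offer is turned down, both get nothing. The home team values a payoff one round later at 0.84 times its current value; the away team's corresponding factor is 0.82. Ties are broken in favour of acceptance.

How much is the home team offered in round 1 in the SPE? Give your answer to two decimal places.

51.07

By backward induction:
Round 5 (the away team proposes): the home team will accept anything ≥ 0, so the away team offers 0 and keeps 200.
Round 4 (the home team proposes): the away team can get 200 next round, worth 0.82 × 200 = 164 now. The home team offers 164 and keeps 200 − 164 = 36.
Round 3 (the away team proposes): the home team can get 36 next round, worth 0.84 × 36 = 30.24 now; the away team offers that and keeps 169.76.
Round 2 (the home team proposes): the away team can get 169.76 next round, worth 0.82 × 169.76 = 139.2032 now; the home team offers that and keeps 60.7968.
Round 1 (the away team proposes): the home team can get 60.7968 next round, worth 0.84 × 60.7968 = 51.069312 now. The away team offers 51.069312 and keeps 200 − 51.069312 = 148.930688.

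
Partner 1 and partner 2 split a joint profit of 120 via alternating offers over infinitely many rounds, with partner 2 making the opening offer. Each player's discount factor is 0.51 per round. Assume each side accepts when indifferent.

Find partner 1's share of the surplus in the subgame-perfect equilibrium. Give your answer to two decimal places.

Let x be partner 2's share when partner 2 proposes and y be partner 1's share when partner 1 proposes.
Partner 1 accepts iff offered ≥ 0.51·y, so x = 120 − 0.51y. Symmetrically y = 120 − 0.51x.
Substituting: x = 120 − 0.51(120 − 0.51x), giving x(1 − 0.51·0.51) = 120(1 − 0.51).
So x = 120 × 0.49 / 0.7399 ≈ 79.4702, and partner 1 receives 120 − x ≈ 40.5298.

40.53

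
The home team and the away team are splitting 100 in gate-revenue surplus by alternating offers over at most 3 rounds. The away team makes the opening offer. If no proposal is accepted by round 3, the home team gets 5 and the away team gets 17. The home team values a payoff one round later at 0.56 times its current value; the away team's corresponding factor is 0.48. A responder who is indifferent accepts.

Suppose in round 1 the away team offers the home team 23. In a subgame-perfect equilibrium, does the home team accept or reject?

Reject

Work out the home team's continuation value if the offer is rejected.
Round 3 (the away team proposes): the home team gets 5 if talks fail, so the away team offers 5 and keeps 95.
Round 2 (the home team proposes): the away team can get 95 next round, worth 0.48 × 95 = 45.6 now, so the home team offers 45.6, keeping 54.4.
So by rejecting in round 1, the home team gets 54.4 next round, worth 0.56 × 54.4 = 30.464 now.
Offer 23 < 30.464, so the home team rejects.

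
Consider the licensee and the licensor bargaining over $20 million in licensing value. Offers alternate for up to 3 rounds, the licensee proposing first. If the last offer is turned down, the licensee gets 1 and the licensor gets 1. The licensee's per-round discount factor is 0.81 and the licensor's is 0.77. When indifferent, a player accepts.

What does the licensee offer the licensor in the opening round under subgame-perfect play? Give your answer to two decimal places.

3.55

Round 3 (the licensee proposes): the licensor gets 1 if talks fail, so the licensee offers 1 and keeps 19.
Round 2 (the licensor proposes): the licensee can get 19 next round, worth 0.81 × 19 = 15.39 now, so the licensor offers 15.39, keeping 4.61.
Round 1 (the licensee proposes): the licensor can get 4.61 next round, worth 0.77 × 4.61 = 3.5497 now. The licensee offers 3.5497 and keeps 20 − 3.5497 = 16.4503.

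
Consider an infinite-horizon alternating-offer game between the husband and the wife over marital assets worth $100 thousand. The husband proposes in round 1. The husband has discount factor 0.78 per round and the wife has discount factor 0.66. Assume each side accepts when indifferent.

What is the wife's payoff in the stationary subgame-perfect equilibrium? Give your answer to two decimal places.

29.93

Let x be the husband's share when the husband proposes and y be the wife's share when the wife proposes.
The wife accepts iff offered ≥ 0.66·y, so x = 100 − 0.66y. Symmetrically y = 100 − 0.78x.
Substituting: x = 100 − 0.66(100 − 0.78x), giving x(1 − 0.78·0.66) = 100(1 − 0.66).
So x = 100 × 0.34 / 0.4852 ≈ 70.0742, and the wife receives 100 − x ≈ 29.9258.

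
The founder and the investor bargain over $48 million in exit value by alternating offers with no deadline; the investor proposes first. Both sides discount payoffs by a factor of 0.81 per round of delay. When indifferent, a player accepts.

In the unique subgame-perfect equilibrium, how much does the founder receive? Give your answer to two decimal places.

Let x be the investor's share when the investor proposes and y be the founder's share when the founder proposes.
The founder accepts iff offered ≥ 0.81·y, so x = 48 − 0.81y. Symmetrically y = 48 − 0.81x.
Substituting: x = 48 − 0.81(48 − 0.81x), giving x(1 − 0.81·0.81) = 48(1 − 0.81).
So x = 48 × 0.19 / 0.3439 ≈ 26.5193, and the founder receives 48 − x ≈ 21.4807.

21.48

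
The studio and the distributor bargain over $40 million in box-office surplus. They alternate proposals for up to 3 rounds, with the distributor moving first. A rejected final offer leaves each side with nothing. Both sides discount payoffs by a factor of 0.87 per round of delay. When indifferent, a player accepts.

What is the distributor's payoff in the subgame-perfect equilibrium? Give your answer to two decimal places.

By backward induction:
Round 3 (the distributor proposes): the studio will accept anything ≥ 0, so the distributor offers 0 and keeps 40.
Round 2 (the studio proposes): the distributor can get 40 next round, worth 0.87 × 40 = 34.8 now; the studio offers that and keeps 5.2.
Round 1 (the distributor proposes): the studio can get 5.2 next round, worth 0.87 × 5.2 = 4.524 now. The distributor offers 4.524 and keeps 40 − 4.524 = 35.476.

35.48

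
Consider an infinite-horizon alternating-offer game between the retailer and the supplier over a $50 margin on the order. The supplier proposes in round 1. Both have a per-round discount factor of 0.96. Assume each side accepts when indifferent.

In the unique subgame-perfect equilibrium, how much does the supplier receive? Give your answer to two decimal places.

25.51

When the supplier proposes, the retailer accepts any offer worth at least 0.96 times what the retailer would get by proposing next round; and vice versa.
This gives x = 50 − 0.96y and y = 50 − 0.96x, where x and y are each side's share when it proposes.
Hence (1 − 0.96·0.96)x = 50(1 − 0.96), i.e. 0.0784·x = 2.
x ≈ 25.5102; the retailer's share is 50 − x ≈ 24.4898.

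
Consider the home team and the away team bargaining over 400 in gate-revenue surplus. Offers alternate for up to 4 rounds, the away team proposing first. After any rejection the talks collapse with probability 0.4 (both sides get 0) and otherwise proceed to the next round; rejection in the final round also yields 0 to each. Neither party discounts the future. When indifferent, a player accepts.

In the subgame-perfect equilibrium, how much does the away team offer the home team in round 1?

By backward induction:
Round 4 (the home team proposes): rejection yields 0 for the away team; the home team offers 0 and keeps 400.
Round 3 (the away team proposes): rejecting gives the home team an expected 0.6 × 400 = 240; the away team offers that and keeps 160.
Round 2 (the home team proposes): rejecting gives the away team an expected 0.6 × 160 = 96. The home team offers 96 and keeps 400 − 96 = 304.
Round 1 (the away team proposes): rejecting gives the home team an expected 0.6 × 304 = 182.4; the away team offers that and keeps 217.6.

182.4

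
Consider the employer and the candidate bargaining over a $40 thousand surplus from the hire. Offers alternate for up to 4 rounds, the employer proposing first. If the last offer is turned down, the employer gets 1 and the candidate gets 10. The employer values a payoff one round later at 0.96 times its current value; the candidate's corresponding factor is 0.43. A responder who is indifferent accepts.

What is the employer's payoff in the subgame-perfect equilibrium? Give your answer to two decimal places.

Work backward from the last round.
Round 4 (the candidate proposes): the employer gets 1 if talks fail, so the candidate offers 1 and keeps 39.
Round 3 (the employer proposes): the candidate can get 39 next round, worth 0.43 × 39 = 16.77 now, so the employer offers 16.77, keeping 23.23.
Round 2 (the candidate proposes): the employer can get 23.23 next round, worth 0.96 × 23.23 = 22.3008 now, so the candidate offers 22.3008, keeping 17.6992.
Round 1 (the employer proposes): the candidate can get 17.6992 next round, worth 0.43 × 17.6992 = 7.610656 now. The employer offers 7.610656 and keeps 40 − 7.610656 = 32.389344.

32.39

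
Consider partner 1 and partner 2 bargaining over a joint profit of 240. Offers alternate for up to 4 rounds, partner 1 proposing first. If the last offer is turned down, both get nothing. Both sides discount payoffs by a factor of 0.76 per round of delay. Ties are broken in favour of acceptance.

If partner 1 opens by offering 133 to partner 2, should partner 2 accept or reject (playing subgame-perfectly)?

Reject

Work out partner 2's continuation value if the offer is rejected.
Round 4 (partner 2 proposes): partner 1 will accept anything ≥ 0, so partner 2 offers 0 and keeps 240.
Round 3 (partner 1 proposes): partner 2 can get 240 next round, worth 0.76 × 240 = 182.4 now, so partner 1 offers 182.4, keeping 57.6.
Round 2 (partner 2 proposes): partner 1 can get 57.6 next round, worth 0.76 × 57.6 = 43.776 now, so partner 2 offers 43.776, keeping 196.224.
So by rejecting in round 1, partner 2 gets 196.224 next round, worth 0.76 × 196.224 = 149.13024 now.
Offer 133 < 149.13024, so partner 2 rejects.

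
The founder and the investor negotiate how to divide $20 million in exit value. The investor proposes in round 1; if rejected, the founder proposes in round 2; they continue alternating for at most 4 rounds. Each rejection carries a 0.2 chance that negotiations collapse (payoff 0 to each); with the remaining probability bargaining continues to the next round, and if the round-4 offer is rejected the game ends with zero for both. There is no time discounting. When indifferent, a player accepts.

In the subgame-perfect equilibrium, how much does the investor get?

6.56

Round 4 (the founder proposes): rejection yields 0 for the investor; the founder offers 0 and keeps 20.
Round 3 (the investor proposes): rejecting gives the founder an expected 0.8 × 20 = 16; the investor offers that and keeps 4.
Round 2 (the founder proposes): rejecting gives the investor an expected 0.8 × 4 = 3.2, so the founder offers 3.2, keeping 16.8.
Round 1 (the investor proposes): rejecting gives the founder an expected 0.8 × 16.8 = 13.44. The investor offers 13.44 and keeps 20 − 13.44 = 6.56.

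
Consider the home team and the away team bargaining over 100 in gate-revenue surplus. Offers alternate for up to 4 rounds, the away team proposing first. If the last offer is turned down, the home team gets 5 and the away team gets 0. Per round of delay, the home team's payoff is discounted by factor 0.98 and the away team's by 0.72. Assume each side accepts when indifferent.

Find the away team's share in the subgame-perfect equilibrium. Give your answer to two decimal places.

Round 4 (the home team proposes): rejection yields 0 for the away team; the home team offers 0 and keeps 100.
Round 3 (the away team proposes): the home team can get 100 next round, worth 0.98 × 100 = 98 now; the away team offers that and keeps 2.
Round 2 (the home team proposes): the away team can get 2 next round, worth 0.72 × 2 = 1.44 now, so the home team offers 1.44, keeping 98.56.
Round 1 (the away team proposes): the home team can get 98.56 next round, worth 0.98 × 98.56 = 96.5888 now. The away team offers 96.5888 and keeps 100 − 96.5888 = 3.4112.

3.41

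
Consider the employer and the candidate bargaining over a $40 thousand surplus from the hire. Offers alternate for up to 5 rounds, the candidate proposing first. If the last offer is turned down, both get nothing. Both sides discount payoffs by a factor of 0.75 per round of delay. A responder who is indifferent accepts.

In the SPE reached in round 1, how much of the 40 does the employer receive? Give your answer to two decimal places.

Round 5 (the candidate proposes): rejection yields 0 for the employer; the candidate offers 0 and keeps 40.
Round 4 (the employer proposes): the candidate can get 40 next round, worth 0.75 × 40 = 30 now, so the employer offers 30, keeping 10.
Round 3 (the candidate proposes): the employer can get 10 next round, worth 0.75 × 10 = 7.5 now, so the candidate offers 7.5, keeping 32.5.
Round 2 (the employer proposes): the candidate can get 32.5 next round, worth 0.75 × 32.5 = 24.375 now; the employer offers that and keeps 15.625.
Round 1 (the candidate proposes): the employer can get 15.625 next round, worth 0.75 × 15.625 = 11.71875 now. The candidate offers 11.71875 and keeps 40 − 11.71875 = 28.28125.

11.72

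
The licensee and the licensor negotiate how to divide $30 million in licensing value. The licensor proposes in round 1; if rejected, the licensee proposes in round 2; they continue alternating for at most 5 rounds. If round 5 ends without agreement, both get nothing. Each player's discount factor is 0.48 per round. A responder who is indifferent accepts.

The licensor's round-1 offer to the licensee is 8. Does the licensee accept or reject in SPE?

Reject

Round 5 (the licensor proposes): rejection yields 0 for the licensee; the licensor offers 0 and keeps 30.
Round 4 (the licensee proposes): the licensor can get 30 next round, worth 0.48 × 30 = 14.4 now, so the licensee offers 14.4, keeping 15.6.
Round 3 (the licensor proposes): the licensee can get 15.6 next round, worth 0.48 × 15.6 = 7.488 now. The licensor offers 7.488 and keeps 30 − 7.488 = 22.512.
Round 2 (the licensee proposes): the licensor can get 22.512 next round, worth 0.48 × 22.512 = 10.80576 now. The licensee offers 10.80576 and keeps 30 − 10.80576 = 19.19424.
So by rejecting in round 1, the licensee gets 19.19424 next round, worth 0.48 × 19.19424 = 9.2132352 now.
Offer 8 < 9.2132352, so the licensee rejects.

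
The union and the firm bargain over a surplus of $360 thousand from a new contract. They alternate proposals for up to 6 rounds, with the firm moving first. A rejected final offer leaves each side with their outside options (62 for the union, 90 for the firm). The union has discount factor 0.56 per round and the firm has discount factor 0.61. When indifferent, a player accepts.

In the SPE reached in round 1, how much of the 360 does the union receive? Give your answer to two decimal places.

123.13

By backward induction:
Round 6 (the union proposes): the firm gets 90 if talks fail, so the union offers 90 and keeps 270.
Round 5 (the firm proposes): the union can get 270 next round, worth 0.56 × 270 = 151.2 now. The firm offers 151.2 and keeps 360 − 151.2 = 208.8.
Round 4 (the union proposes): the firm can get 208.8 next round, worth 0.61 × 208.8 = 127.368 now; the union offers that and keeps 232.632.
Round 3 (the firm proposes): the union can get 232.632 next round, worth 0.56 × 232.632 = 130.27392 now. The firm offers 130.27392 and keeps 360 − 130.27392 = 229.72608.
Round 2 (the union proposes): the firm can get 229.72608 next round, worth 0.61 × 229.72608 = 140.1329088 now, so the union offers 140.1329088, keeping 219.8670912.
Round 1 (the firm proposes): the union can get 219.8670912 next round, worth 0.56 × 219.8670912 = 123.125571072 now. The firm offers 123.125571072 and keeps 360 − 123.125571072 = 236.874428928.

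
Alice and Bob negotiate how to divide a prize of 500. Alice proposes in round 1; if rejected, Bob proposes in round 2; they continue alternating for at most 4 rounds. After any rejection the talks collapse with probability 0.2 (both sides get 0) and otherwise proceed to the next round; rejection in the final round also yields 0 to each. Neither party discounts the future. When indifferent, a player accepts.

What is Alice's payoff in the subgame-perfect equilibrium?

164

Round 4 (Bob proposes): Alice will accept anything ≥ 0, so Bob offers 0 and keeps 500.
Round 3 (Alice proposes): rejecting gives Bob an expected 0.8 × 500 = 400. Alice offers 400 and keeps 500 − 400 = 100.
Round 2 (Bob proposes): rejecting gives Alice an expected 0.8 × 100 = 80; Bob offers that and keeps 420.
Round 1 (Alice proposes): rejecting gives Bob an expected 0.8 × 420 = 336. Alice offers 336 and keeps 500 − 336 = 164.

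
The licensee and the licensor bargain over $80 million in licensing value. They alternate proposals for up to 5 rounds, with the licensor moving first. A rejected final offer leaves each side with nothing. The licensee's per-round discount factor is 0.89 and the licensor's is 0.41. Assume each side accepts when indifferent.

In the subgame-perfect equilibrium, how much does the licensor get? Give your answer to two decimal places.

Round 5 (the licensor proposes): rejection yields 0 for the licensee; the licensor offers 0 and keeps 80.
Round 4 (the licensee proposes): the licensor can get 80 next round, worth 0.41 × 80 = 32.8 now. The licensee offers 32.8 and keeps 80 − 32.8 = 47.2.
Round 3 (the licensor proposes): the licensee can get 47.2 next round, worth 0.89 × 47.2 = 42.008 now; the licensor offers that and keeps 37.992.
Round 2 (the licensee proposes): the licensor can get 37.992 next round, worth 0.41 × 37.992 = 15.57672 now; the licensee offers that and keeps 64.42328.
Round 1 (the licensor proposes): the licensee can get 64.42328 next round, worth 0.89 × 64.42328 = 57.3367192 now; the licensor offers that and keeps 22.6632808.

22.66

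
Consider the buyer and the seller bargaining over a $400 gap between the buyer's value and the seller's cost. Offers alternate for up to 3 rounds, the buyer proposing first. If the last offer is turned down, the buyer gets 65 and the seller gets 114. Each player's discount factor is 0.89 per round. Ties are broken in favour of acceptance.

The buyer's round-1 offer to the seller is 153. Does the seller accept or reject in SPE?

Accept

Work out the seller's continuation value if the offer is rejected.
Round 3 (the buyer proposes): the seller gets 114 if talks fail, so the buyer offers 114 and keeps 286.
Round 2 (the seller proposes): the buyer can get 286 next round, worth 0.89 × 286 = 254.54 now. The seller offers 254.54 and keeps 400 − 254.54 = 145.46.
So by rejecting in round 1, the seller gets 145.46 next round, worth 0.89 × 145.46 = 129.4594 now.
Offer 153 ≥ 129.4594, so the seller accepts.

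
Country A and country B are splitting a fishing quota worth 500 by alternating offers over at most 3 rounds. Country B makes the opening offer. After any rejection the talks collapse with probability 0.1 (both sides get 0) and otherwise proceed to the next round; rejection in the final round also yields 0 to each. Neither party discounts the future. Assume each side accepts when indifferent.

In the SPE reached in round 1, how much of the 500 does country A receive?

Round 3 (country B proposes): country A will accept anything ≥ 0, so country B offers 0 and keeps 500.
Round 2 (country A proposes): rejecting gives country B an expected 0.9 × 500 = 450, so country A offers 450, keeping 50.
Round 1 (country B proposes): rejecting gives country A an expected 0.9 × 50 = 45; country B offers that and keeps 455.

45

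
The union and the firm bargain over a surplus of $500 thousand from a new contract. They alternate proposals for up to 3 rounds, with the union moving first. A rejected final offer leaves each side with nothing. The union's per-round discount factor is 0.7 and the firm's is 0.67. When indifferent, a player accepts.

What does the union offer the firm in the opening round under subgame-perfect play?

100.5

Work backward from the last round.
Round 3 (the union proposes): rejection yields 0 for the firm; the union offers 0 and keeps 500.
Round 2 (the firm proposes): the union can get 500 next round, worth 0.7 × 500 = 350 now, so the firm offers 350, keeping 150.
Round 1 (the union proposes): the firm can get 150 next round, worth 0.67 × 150 = 100.5 now; the union offers that and keeps 399.5.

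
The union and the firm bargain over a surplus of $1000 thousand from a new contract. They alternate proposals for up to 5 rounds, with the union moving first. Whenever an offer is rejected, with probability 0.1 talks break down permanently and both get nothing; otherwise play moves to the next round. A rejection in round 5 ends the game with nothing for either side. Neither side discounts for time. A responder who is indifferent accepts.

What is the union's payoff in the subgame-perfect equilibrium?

Round 5 (the union proposes): rejection yields 0 for the firm; the union offers 0 and keeps 1000.
Round 4 (the firm proposes): rejecting gives the union an expected 0.9 × 1000 = 900, so the firm offers 900, keeping 100.
Round 3 (the union proposes): rejecting gives the firm an expected 0.9 × 100 = 90; the union offers that and keeps 910.
Round 2 (the firm proposes): rejecting gives the union an expected 0.9 × 910 = 819; the firm offers that and keeps 181.
Round 1 (the union proposes): rejecting gives the firm an expected 0.9 × 181 = 162.9; the union offers that and keeps 837.1.

837.1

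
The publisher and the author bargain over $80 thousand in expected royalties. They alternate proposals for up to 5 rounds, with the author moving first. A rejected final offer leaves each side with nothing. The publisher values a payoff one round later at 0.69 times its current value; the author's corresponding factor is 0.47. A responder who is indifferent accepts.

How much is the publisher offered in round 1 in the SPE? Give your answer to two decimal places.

Round 5 (the author proposes): rejection yields 0 for the publisher; the author offers 0 and keeps 80.
Round 4 (the publisher proposes): the author can get 80 next round, worth 0.47 × 80 = 37.6 now; the publisher offers that and keeps 42.4.
Round 3 (the author proposes): the publisher can get 42.4 next round, worth 0.69 × 42.4 = 29.256 now; the author offers that and keeps 50.744.
Round 2 (the publisher proposes): the author can get 50.744 next round, worth 0.47 × 50.744 = 23.84968 now. The publisher offers 23.84968 and keeps 80 − 23.84968 = 56.15032.
Round 1 (the author proposes): the publisher can get 56.15032 next round, worth 0.69 × 56.15032 = 38.7437208 now; the author offers that and keeps 41.2562792.

38.74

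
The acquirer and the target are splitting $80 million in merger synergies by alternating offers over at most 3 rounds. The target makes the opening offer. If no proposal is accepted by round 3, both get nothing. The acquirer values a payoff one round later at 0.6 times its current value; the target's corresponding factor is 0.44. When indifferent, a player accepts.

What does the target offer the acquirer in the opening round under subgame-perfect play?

26.88

Round 3 (the target proposes): rejection yields 0 for the acquirer; the target offers 0 and keeps 80.
Round 2 (the acquirer proposes): the target can get 80 next round, worth 0.44 × 80 = 35.2 now; the acquirer offers that and keeps 44.8.
Round 1 (the target proposes): the acquirer can get 44.8 next round, worth 0.6 × 44.8 = 26.88 now. The target offers 26.88 and keeps 80 − 26.88 = 53.12.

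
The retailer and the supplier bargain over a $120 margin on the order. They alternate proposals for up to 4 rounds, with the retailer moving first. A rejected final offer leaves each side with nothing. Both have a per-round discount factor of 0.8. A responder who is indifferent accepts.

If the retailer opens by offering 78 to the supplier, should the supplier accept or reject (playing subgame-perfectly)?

Round 4 (the supplier proposes): the retailer will accept anything ≥ 0, so the supplier offers 0 and keeps 120.
Round 3 (the retailer proposes): the supplier can get 120 next round, worth 0.8 × 120 = 96 now; the retailer offers that and keeps 24.
Round 2 (the supplier proposes): the retailer can get 24 next round, worth 0.8 × 24 = 19.2 now; the supplier offers that and keeps 100.8.
So by rejecting in round 1, the supplier gets 100.8 next round, worth 0.8 × 100.8 = 80.64 now.
Offer 78 < 80.64, so the supplier rejects.

Reject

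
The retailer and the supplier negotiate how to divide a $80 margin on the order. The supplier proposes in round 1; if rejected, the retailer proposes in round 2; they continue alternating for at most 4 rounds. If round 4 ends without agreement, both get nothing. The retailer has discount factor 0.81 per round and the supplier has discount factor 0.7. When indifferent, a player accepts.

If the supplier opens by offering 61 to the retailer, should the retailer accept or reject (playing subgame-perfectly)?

Accept

Round 4 (the retailer proposes): rejection yields 0 for the supplier; the retailer offers 0 and keeps 80.
Round 3 (the supplier proposes): the retailer can get 80 next round, worth 0.81 × 80 = 64.8 now. The supplier offers 64.8 and keeps 80 − 64.8 = 15.2.
Round 2 (the retailer proposes): the supplier can get 15.2 next round, worth 0.7 × 15.2 = 10.64 now. The retailer offers 10.64 and keeps 80 − 10.64 = 69.36.
So by rejecting in round 1, the retailer gets 69.36 next round, worth 0.81 × 69.36 = 56.1816 now.
Offer 61 ≥ 56.1816, so the retailer accepts.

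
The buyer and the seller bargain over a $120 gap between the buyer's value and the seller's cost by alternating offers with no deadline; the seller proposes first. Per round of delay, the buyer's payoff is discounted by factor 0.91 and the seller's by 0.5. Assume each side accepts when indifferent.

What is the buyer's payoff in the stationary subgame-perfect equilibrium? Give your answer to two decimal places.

When the seller proposes, the buyer accepts any offer worth at least 0.91 times what the buyer would get by proposing next round; and vice versa.
This gives x = 120 − 0.91y and y = 120 − 0.5x, where x and y are each side's share when it proposes.
Hence (1 − 0.91·0.5)x = 120(1 − 0.91), i.e. 0.545·x = 10.8.
x ≈ 19.8165; the buyer's share is 120 − x ≈ 100.1835.

100.18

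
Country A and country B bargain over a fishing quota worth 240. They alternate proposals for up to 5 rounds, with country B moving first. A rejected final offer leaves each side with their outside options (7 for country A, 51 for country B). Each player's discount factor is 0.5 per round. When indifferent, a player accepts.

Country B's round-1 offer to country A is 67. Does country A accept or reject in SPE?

Reject

Round 5 (country B proposes): country A gets 7 if talks fail, so country B offers 7 and keeps 233.
Round 4 (country A proposes): country B can get 233 next round, worth 0.5 × 233 = 116.5 now, so country A offers 116.5, keeping 123.5.
Round 3 (country B proposes): country A can get 123.5 next round, worth 0.5 × 123.5 = 61.75 now, so country B offers 61.75, keeping 178.25.
Round 2 (country A proposes): country B can get 178.25 next round, worth 0.5 × 178.25 = 89.125 now; country A offers that and keeps 150.875.
So by rejecting in round 1, country A gets 150.875 next round, worth 0.5 × 150.875 = 75.4375 now.
Offer 67 < 75.4375, so country A rejects.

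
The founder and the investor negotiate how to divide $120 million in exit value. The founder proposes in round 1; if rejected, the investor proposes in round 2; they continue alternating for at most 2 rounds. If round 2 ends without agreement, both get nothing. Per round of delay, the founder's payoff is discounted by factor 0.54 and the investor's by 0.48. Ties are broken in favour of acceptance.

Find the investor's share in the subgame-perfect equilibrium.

57.6

By backward induction:
Round 2 (the investor proposes): the founder will accept anything ≥ 0, so the investor offers 0 and keeps 120.
Round 1 (the founder proposes): the investor can get 120 next round, worth 0.48 × 120 = 57.6 now. The founder offers 57.6 and keeps 120 − 57.6 = 62.4.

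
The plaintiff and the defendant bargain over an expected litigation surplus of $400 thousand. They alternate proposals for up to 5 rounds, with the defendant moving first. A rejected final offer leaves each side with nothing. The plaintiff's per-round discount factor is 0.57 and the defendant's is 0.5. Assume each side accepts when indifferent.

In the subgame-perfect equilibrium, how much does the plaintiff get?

Round 5 (the defendant proposes): the plaintiff will accept anything ≥ 0, so the defendant offers 0 and keeps 400.
Round 4 (the plaintiff proposes): the defendant can get 400 next round, worth 0.5 × 400 = 200 now; the plaintiff offers that and keeps 200.
Round 3 (the defendant proposes): the plaintiff can get 200 next round, worth 0.57 × 200 = 114 now, so the defendant offers 114, keeping 286.
Round 2 (the plaintiff proposes): the defendant can get 286 next round, worth 0.5 × 286 = 143 now, so the plaintiff offers 143, keeping 257.
Round 1 (the defendant proposes): the plaintiff can get 257 next round, worth 0.57 × 257 = 146.49 now, so the defendant offers 146.49, keeping 253.51.

146.49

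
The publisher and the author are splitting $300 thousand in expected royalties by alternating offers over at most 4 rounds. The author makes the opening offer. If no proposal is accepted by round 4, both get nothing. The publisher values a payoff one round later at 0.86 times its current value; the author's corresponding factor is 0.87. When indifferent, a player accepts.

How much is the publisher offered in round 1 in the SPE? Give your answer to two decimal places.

By backward induction:
Round 4 (the publisher proposes): rejection yields 0 for the author; the publisher offers 0 and keeps 300.
Round 3 (the author proposes): the publisher can get 300 next round, worth 0.86 × 300 = 258 now, so the author offers 258, keeping 42.
Round 2 (the publisher proposes): the author can get 42 next round, worth 0.87 × 42 = 36.54 now, so the publisher offers 36.54, keeping 263.46.
Round 1 (the author proposes): the publisher can get 263.46 next round, worth 0.86 × 263.46 = 226.5756 now. The author offers 226.5756 and keeps 300 − 226.5756 = 73.4244.

226.58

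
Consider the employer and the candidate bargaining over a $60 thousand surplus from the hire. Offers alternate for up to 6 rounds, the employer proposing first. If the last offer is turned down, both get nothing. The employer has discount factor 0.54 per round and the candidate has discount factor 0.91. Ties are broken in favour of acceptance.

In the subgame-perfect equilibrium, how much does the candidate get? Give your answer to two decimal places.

50.64

Round 6 (the candidate proposes): the employer will accept anything ≥ 0, so the candidate offers 0 and keeps 60.
Round 5 (the employer proposes): the candidate can get 60 next round, worth 0.91 × 60 = 54.6 now; the employer offers that and keeps 5.4.
Round 4 (the candidate proposes): the employer can get 5.4 next round, worth 0.54 × 5.4 = 2.916 now. The candidate offers 2.916 and keeps 60 − 2.916 = 57.084.
Round 3 (the employer proposes): the candidate can get 57.084 next round, worth 0.91 × 57.084 = 51.94644 now; the employer offers that and keeps 8.05356.
Round 2 (the candidate proposes): the employer can get 8.05356 next round, worth 0.54 × 8.05356 = 4.3489224 now. The candidate offers 4.3489224 and keeps 60 − 4.3489224 = 55.6510776.
Round 1 (the employer proposes): the candidate can get 55.6510776 next round, worth 0.91 × 55.6510776 = 50.642480616 now; the employer offers that and keeps 9.357519384.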